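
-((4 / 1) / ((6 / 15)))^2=-100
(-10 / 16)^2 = 25 / 64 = 0.39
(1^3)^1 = 1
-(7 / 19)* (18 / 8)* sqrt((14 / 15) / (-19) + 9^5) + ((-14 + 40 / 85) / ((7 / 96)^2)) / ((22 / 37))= -39214080 / 9163- 21* sqrt(4796251035) / 7220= -4481.05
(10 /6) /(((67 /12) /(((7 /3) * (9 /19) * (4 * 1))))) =1680 /1273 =1.32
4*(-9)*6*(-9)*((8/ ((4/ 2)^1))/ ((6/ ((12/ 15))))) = 5184/ 5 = 1036.80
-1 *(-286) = 286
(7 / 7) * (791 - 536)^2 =65025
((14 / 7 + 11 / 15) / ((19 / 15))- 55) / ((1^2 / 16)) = -845.47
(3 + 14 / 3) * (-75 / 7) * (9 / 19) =-5175 / 133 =-38.91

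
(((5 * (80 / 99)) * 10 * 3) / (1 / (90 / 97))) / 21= 40000 / 7469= 5.36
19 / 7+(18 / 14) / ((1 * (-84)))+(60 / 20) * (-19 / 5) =-8527 / 980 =-8.70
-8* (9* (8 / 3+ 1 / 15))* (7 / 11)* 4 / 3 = -9184 / 55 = -166.98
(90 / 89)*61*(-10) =-54900 / 89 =-616.85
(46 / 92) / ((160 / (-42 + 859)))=2.55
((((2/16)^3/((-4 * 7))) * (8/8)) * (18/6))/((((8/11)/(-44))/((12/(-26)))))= -1089/186368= -0.01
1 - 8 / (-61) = 69 / 61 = 1.13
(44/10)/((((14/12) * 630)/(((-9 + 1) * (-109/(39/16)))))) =306944/143325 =2.14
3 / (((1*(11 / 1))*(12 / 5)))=0.11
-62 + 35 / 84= -739 / 12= -61.58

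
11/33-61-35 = -287/3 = -95.67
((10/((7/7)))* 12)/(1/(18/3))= 720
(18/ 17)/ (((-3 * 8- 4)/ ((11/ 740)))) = -99/ 176120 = -0.00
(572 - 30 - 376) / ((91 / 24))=3984 / 91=43.78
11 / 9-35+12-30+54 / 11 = -4640 / 99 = -46.87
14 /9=1.56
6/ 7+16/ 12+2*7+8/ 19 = 6628/ 399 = 16.61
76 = 76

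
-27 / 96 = -9 / 32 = -0.28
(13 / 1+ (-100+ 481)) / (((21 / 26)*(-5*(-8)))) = 2561 / 210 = 12.20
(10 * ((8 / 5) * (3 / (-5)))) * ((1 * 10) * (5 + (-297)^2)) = -8468544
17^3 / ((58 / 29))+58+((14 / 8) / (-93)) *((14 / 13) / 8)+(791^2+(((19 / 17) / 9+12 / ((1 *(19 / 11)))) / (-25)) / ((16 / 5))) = 14718882276641 / 23430420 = 628195.41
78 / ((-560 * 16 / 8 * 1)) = -0.07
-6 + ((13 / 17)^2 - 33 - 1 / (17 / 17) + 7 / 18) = -203015 / 5202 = -39.03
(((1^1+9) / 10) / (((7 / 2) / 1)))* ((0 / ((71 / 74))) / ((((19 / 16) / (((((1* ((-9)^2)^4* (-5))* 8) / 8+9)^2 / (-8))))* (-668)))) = 0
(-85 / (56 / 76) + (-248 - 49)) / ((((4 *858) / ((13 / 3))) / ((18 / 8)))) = -5773 / 4928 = -1.17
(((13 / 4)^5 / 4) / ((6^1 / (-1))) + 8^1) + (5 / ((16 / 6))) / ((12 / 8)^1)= -143965 / 24576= -5.86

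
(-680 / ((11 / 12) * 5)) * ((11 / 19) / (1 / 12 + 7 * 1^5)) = -1152 / 95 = -12.13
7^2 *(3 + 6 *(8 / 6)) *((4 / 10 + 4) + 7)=30723 / 5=6144.60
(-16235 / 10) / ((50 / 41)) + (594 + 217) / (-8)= -286529 / 200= -1432.64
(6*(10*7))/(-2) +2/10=-1049/5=-209.80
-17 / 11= -1.55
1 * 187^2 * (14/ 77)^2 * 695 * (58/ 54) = 23299180/ 27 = 862932.59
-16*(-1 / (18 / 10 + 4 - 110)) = -80 / 521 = -0.15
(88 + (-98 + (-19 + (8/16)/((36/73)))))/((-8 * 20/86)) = 17329/1152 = 15.04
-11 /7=-1.57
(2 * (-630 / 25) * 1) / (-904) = 0.06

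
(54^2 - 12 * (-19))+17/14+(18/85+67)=3822787/1190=3212.43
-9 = -9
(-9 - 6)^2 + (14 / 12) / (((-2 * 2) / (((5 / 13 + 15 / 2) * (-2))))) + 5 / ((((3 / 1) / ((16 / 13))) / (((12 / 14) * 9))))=245.42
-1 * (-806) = 806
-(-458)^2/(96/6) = -52441/4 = -13110.25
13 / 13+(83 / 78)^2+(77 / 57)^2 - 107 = -226315411 / 2196324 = -103.04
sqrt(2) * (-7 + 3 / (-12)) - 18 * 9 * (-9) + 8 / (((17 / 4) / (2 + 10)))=25170 / 17 - 29 * sqrt(2) / 4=1470.34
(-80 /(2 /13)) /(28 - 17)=-520 /11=-47.27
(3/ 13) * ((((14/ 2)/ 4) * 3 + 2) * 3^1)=261/ 52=5.02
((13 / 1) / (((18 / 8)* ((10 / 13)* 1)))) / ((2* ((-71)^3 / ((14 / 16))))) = -1183 / 128847960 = -0.00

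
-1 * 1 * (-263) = 263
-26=-26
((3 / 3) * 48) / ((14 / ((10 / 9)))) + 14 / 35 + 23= 2857 / 105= 27.21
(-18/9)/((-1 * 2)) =1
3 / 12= 1 / 4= 0.25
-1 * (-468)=468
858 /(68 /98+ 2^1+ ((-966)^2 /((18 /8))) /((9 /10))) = 189189 /101610914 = 0.00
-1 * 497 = -497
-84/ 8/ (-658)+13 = 13.02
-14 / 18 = -7 / 9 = -0.78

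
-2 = -2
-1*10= -10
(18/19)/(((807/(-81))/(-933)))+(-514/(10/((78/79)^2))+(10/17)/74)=3874201158113/100318426895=38.62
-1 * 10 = -10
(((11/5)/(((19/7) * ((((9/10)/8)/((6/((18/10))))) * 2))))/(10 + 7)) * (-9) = -6160/969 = -6.36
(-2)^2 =4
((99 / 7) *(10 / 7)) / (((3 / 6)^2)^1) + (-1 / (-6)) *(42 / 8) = 32023 / 392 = 81.69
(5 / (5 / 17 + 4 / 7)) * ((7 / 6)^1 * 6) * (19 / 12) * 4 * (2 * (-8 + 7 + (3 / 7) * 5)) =180880 / 309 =585.37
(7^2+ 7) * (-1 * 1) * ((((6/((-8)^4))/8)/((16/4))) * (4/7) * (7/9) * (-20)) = 35/1536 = 0.02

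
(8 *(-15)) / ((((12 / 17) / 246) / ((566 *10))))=-236701200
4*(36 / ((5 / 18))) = 2592 / 5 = 518.40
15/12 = 1.25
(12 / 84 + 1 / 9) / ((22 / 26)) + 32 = 22384 / 693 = 32.30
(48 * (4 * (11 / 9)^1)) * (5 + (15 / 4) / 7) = 27280 / 21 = 1299.05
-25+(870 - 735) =110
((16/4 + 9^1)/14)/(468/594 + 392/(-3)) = -429/60004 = -0.01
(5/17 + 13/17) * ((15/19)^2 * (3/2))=6075/6137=0.99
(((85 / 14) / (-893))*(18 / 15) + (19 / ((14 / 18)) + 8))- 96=-397436 / 6251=-63.58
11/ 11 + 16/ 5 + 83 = 436/ 5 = 87.20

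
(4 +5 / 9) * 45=205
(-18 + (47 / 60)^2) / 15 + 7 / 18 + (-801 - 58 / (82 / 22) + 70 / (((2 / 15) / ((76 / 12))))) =5551978769 / 2214000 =2507.67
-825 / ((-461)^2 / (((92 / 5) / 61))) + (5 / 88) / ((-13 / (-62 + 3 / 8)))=31816792805 / 118644523712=0.27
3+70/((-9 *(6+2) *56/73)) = 1.73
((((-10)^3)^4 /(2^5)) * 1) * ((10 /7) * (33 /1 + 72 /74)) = 392812500000000 /259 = 1516650579150.58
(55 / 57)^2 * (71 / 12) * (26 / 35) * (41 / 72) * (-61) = -1396595915 / 9824976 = -142.15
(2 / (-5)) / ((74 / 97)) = -97 / 185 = -0.52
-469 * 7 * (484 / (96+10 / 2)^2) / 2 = -794486 / 10201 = -77.88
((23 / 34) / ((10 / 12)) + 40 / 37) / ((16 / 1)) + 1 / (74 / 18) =18193 / 50320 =0.36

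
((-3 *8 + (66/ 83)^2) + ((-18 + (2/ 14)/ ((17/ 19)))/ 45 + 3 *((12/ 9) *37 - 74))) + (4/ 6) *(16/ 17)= -3583430237/ 36890595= -97.14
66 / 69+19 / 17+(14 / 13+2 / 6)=53134 / 15249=3.48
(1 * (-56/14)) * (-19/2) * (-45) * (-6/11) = 10260/11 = 932.73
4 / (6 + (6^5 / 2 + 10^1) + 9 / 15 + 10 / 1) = 20 / 19573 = 0.00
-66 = -66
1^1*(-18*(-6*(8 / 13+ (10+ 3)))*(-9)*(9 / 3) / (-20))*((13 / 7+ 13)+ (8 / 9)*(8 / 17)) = 30323.64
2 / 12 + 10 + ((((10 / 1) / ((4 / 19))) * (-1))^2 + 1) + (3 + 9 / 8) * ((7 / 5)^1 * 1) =272783 / 120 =2273.19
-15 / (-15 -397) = 0.04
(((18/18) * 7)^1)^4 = 2401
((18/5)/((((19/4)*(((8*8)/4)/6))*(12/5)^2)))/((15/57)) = 3/16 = 0.19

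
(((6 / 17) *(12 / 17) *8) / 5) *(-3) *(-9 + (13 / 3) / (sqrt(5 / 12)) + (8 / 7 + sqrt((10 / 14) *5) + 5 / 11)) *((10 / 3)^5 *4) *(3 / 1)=-26624000 *sqrt(15) / 2601 - 25600000 *sqrt(7) / 6069 + 972800000 / 22253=-7088.84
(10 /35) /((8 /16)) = 4 /7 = 0.57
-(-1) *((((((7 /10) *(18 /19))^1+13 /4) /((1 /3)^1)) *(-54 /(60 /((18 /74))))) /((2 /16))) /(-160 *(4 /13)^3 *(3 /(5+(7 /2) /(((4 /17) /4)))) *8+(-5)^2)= -140478377 /158965875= -0.88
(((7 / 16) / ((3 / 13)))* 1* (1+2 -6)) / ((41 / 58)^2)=-76531 / 6724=-11.38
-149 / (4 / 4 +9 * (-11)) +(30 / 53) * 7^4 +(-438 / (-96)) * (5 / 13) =735898953 / 540176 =1362.33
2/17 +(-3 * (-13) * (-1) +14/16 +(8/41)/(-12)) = -38.02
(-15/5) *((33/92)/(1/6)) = -297/46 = -6.46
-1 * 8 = -8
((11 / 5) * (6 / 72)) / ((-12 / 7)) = -77 / 720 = -0.11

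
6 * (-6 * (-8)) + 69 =357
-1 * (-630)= 630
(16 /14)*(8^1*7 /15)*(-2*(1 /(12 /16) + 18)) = -7424 /45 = -164.98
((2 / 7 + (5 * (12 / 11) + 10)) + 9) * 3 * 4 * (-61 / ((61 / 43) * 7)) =-982980 / 539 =-1823.71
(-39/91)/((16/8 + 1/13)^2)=-169/1701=-0.10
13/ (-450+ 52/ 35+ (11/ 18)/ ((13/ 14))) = -53235/ 1833971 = -0.03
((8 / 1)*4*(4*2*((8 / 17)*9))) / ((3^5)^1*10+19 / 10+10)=184320 / 415123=0.44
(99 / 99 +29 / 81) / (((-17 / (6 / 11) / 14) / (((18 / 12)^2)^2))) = -105 / 34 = -3.09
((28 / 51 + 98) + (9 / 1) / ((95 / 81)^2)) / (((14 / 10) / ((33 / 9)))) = 275.24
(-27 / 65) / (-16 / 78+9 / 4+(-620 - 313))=324 / 726145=0.00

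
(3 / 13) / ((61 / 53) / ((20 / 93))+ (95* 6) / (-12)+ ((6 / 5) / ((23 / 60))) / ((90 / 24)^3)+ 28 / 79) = -433354500 / 78371607587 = -0.01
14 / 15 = 0.93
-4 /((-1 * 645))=4 /645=0.01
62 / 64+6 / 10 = 1.57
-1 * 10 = -10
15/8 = 1.88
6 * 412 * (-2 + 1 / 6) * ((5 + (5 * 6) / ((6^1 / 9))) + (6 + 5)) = -276452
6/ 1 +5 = 11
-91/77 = -13/11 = -1.18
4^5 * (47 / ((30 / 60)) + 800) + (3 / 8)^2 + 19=58590409 / 64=915475.14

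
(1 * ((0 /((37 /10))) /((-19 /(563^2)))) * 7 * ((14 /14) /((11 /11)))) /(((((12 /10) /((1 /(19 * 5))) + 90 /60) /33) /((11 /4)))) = 0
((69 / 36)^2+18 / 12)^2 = 555025 / 20736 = 26.77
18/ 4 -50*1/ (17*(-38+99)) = 9233/ 2074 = 4.45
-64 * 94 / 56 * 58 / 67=-43616 / 469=-93.00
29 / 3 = 9.67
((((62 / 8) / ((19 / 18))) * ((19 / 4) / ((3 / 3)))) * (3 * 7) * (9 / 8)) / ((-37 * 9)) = -5859 / 2368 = -2.47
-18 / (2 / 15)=-135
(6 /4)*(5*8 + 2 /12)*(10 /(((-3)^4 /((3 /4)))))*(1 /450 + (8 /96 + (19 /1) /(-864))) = 330893 /933120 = 0.35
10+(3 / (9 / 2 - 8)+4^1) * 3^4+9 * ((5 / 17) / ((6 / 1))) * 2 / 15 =31491 / 119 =264.63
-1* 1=-1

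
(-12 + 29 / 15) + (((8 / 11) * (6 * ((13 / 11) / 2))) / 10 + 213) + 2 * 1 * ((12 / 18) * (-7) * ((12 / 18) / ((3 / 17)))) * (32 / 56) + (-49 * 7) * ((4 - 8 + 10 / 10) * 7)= 120651013 / 16335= 7386.04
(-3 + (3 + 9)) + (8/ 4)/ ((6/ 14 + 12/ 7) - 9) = 209/ 24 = 8.71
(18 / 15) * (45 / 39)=18 / 13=1.38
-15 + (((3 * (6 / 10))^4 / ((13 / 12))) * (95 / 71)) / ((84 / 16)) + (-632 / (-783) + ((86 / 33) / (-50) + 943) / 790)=-5786330602751 / 549529855875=-10.53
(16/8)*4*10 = 80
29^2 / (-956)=-841 / 956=-0.88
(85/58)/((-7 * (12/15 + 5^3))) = -25/15022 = -0.00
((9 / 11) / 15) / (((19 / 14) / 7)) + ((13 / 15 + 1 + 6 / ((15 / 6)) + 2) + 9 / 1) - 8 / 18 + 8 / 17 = 2490073 / 159885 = 15.57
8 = 8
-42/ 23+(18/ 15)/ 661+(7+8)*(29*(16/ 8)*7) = 462792678/ 76015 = 6088.18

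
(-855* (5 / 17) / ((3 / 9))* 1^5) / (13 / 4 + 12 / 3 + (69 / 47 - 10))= 2411100 / 4097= 588.50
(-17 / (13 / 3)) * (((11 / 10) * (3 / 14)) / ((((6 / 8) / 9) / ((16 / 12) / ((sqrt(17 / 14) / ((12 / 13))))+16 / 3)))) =-26928 / 455 - 4752 * sqrt(238) / 5915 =-71.58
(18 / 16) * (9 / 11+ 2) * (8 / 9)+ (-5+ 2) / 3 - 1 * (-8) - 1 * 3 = 75 / 11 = 6.82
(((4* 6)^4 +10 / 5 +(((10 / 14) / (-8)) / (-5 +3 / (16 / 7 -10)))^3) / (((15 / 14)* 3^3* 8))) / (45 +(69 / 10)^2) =33235857328373065 / 2147010458096448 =15.48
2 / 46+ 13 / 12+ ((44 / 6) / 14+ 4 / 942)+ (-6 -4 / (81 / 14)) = -41247589 / 8189748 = -5.04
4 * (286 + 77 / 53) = 60940 / 53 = 1149.81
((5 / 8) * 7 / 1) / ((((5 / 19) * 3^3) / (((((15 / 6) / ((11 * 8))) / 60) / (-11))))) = -133 / 5018112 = -0.00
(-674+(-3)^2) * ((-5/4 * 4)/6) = 3325/6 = 554.17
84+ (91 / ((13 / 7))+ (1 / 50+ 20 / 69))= 459919 / 3450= 133.31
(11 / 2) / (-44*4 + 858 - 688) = -11 / 12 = -0.92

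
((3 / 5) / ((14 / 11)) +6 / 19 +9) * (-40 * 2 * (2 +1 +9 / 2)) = -781020 / 133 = -5872.33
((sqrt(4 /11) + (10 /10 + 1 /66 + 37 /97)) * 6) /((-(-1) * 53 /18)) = 216 * sqrt(11) /583 + 160938 /56551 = 4.07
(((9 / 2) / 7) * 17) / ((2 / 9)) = 1377 / 28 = 49.18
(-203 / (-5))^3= 8365427 / 125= 66923.42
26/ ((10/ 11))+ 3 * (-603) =-8902/ 5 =-1780.40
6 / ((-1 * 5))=-6 / 5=-1.20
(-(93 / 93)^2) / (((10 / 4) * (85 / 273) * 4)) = -0.32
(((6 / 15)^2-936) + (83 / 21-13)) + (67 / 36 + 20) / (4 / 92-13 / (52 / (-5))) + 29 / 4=-98610889 / 107100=-920.74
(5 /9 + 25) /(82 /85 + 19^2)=19550 /276903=0.07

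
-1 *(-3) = 3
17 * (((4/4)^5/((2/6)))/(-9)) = -17/3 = -5.67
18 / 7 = 2.57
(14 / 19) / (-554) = -0.00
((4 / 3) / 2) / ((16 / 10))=5 / 12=0.42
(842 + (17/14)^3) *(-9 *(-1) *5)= 104191245/2744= 37970.57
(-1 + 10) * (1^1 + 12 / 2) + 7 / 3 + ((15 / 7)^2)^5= 1785316320679 / 847425747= 2106.75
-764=-764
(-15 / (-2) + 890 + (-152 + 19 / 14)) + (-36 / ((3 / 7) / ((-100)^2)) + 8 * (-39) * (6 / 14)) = -5875708 / 7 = -839386.86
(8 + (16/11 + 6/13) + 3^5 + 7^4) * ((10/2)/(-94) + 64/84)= 265467245/141141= 1880.87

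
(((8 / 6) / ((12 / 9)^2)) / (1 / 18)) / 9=3 / 2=1.50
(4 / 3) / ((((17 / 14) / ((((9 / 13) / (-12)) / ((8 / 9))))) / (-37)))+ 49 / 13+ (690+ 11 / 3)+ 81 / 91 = 700.96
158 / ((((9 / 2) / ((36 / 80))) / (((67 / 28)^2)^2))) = 1591938559 / 3073280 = 517.99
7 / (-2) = -7 / 2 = -3.50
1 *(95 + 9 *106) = 1049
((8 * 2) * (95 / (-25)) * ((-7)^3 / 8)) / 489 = 13034 / 2445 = 5.33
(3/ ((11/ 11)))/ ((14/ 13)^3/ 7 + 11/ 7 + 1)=46137/ 42290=1.09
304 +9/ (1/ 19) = 475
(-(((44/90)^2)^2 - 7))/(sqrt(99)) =28470119 * sqrt(11)/135320625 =0.70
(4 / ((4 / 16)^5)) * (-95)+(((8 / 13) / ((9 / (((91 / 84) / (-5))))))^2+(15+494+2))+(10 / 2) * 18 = -7080758771 / 18225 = -388519.00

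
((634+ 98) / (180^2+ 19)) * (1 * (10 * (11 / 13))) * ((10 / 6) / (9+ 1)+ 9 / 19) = 979660 / 8007493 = 0.12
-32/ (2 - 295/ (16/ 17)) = 512/ 4983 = 0.10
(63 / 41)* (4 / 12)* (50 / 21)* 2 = 100 / 41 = 2.44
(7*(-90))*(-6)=3780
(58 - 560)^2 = 252004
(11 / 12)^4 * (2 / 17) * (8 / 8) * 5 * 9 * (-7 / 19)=-512435 / 372096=-1.38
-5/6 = -0.83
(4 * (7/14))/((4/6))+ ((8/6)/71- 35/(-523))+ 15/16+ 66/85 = 727162909/151502640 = 4.80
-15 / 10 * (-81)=243 / 2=121.50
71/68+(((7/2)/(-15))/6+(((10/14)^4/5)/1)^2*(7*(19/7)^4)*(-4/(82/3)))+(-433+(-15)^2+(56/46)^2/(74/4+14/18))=-2357344848754299550229/11384366767242316785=-207.07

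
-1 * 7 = -7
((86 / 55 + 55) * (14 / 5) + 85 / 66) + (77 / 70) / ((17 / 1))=2240224 / 14025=159.73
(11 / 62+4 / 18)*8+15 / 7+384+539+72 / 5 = 942.74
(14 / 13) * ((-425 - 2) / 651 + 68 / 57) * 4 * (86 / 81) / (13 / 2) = 703136 / 1860651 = 0.38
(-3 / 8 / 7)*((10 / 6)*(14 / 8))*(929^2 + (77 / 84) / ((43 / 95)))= -2226651005 / 16512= -134850.47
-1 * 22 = -22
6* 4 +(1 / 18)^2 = 7777 / 324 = 24.00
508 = 508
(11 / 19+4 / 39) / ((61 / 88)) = 44440 / 45201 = 0.98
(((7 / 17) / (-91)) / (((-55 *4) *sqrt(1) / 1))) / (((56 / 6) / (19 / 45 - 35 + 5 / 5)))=-1511 / 20420400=-0.00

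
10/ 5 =2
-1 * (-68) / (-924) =-17 / 231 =-0.07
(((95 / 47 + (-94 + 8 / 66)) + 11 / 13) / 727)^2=3367452543844 / 214871651567001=0.02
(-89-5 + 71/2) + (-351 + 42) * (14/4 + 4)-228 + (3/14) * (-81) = -36699/14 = -2621.36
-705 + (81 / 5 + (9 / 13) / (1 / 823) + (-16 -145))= -18202 / 65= -280.03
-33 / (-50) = 33 / 50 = 0.66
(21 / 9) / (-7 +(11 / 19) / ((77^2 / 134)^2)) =-425032223 / 1275042801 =-0.33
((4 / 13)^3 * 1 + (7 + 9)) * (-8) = -281728 / 2197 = -128.23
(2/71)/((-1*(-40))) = 1/1420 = 0.00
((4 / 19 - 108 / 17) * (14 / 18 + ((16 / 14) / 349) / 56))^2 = 56414108673703936 / 2471343294736449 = 22.83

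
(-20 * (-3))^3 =216000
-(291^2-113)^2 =-7151746624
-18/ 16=-9/ 8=-1.12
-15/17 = -0.88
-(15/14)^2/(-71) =0.02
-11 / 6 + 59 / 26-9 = -334 / 39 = -8.56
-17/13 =-1.31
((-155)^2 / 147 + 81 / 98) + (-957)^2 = 38472557 / 42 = 916013.26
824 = 824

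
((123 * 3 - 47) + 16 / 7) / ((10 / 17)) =3859 / 7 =551.29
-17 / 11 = -1.55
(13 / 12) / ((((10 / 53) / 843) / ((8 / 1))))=193609 / 5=38721.80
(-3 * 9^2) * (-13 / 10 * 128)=202176 / 5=40435.20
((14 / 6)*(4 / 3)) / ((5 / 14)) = 392 / 45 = 8.71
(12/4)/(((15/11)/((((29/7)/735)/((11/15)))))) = 29/1715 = 0.02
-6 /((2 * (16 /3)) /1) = -9 /16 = -0.56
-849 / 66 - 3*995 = -65953 / 22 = -2997.86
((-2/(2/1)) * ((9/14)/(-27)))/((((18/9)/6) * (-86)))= -1/1204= -0.00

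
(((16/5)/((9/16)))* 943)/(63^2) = 241408/178605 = 1.35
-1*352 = -352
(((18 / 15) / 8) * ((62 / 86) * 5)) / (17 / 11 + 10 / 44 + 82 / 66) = 3069 / 17114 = 0.18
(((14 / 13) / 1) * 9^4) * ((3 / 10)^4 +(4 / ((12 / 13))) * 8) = 15925080087 / 65000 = 245001.23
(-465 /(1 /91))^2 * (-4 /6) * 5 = -5968530750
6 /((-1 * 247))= -6 /247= -0.02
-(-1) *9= 9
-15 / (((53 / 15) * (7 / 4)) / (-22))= 19800 / 371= 53.37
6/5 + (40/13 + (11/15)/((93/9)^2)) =267587/62465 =4.28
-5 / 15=-1 / 3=-0.33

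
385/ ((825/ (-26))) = -182/ 15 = -12.13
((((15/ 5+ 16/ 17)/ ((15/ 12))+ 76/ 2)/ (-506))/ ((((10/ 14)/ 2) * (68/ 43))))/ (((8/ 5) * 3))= -15953/ 531760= -0.03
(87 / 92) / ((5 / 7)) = 609 / 460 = 1.32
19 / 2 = 9.50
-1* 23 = -23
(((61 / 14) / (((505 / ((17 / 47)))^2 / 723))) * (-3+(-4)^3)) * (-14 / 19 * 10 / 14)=853966389 / 14985115985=0.06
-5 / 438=-0.01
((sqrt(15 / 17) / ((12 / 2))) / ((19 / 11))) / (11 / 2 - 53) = -11 * sqrt(255) / 92055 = -0.00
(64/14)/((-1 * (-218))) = 16/763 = 0.02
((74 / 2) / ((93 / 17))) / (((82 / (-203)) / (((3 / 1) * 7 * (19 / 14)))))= -2426053 / 5084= -477.19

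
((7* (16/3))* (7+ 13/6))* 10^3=3080000/9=342222.22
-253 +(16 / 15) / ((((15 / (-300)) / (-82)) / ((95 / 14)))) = 243967 / 21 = 11617.48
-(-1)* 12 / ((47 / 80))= 960 / 47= 20.43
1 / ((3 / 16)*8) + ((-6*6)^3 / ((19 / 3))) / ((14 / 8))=-1679350 / 399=-4208.90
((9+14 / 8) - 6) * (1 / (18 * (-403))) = -19 / 29016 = -0.00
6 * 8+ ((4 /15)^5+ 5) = 53.00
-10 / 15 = -2 / 3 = -0.67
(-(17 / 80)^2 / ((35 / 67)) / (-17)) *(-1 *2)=-1139 / 112000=-0.01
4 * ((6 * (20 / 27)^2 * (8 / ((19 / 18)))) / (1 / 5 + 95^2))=128000 / 11574819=0.01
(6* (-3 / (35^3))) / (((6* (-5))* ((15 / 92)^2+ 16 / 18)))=228528 / 14949869375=0.00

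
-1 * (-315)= 315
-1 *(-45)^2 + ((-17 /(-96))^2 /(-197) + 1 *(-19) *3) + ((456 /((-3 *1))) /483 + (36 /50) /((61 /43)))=-927993518204597 /445763404800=-2081.81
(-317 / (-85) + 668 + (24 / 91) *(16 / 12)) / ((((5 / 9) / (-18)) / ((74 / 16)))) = -15580045359 / 154700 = -100711.35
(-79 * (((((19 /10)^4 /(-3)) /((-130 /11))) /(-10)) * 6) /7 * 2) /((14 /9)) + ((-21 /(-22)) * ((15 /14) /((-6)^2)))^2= 3.20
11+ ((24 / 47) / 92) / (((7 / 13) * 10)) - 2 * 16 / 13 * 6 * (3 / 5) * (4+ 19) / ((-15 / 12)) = 428045024 / 2459275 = 174.05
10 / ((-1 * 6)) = -5 / 3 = -1.67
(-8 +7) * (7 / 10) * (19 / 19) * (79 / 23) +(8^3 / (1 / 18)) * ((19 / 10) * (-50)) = -875522.40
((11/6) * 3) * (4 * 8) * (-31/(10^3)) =-682/125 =-5.46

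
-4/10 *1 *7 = -14/5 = -2.80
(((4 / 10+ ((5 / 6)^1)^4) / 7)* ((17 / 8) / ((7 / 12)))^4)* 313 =149454231341 / 21512960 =6947.17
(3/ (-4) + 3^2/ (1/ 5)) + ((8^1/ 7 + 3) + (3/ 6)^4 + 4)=5875/ 112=52.46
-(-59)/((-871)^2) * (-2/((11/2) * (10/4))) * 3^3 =-12744/41725255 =-0.00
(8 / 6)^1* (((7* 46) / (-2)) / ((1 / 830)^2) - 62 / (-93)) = -1330954792 / 9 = -147883865.78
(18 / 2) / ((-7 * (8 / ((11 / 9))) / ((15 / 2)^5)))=-4661.34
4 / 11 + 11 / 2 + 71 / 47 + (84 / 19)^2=10048529 / 373274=26.92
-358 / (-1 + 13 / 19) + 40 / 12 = 1137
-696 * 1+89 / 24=-16615 / 24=-692.29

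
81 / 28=2.89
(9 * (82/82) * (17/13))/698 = 153/9074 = 0.02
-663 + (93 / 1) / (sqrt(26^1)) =-663 + 93*sqrt(26) / 26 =-644.76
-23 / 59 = -0.39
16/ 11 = 1.45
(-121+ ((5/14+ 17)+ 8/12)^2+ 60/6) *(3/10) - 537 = -472.84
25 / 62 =0.40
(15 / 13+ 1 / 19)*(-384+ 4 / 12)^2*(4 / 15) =1579162792 / 33345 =47358.31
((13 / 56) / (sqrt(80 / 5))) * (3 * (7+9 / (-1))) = -39 / 112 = -0.35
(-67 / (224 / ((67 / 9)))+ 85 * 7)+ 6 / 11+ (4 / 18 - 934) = -838891 / 2464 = -340.46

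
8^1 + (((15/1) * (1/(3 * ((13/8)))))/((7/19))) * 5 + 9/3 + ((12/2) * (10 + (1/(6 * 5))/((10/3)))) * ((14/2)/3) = 877687/4550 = 192.90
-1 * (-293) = 293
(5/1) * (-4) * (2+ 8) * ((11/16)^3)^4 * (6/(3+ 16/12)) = -706146384762225/228698418577408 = -3.09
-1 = -1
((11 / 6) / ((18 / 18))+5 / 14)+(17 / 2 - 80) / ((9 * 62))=16111 / 7812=2.06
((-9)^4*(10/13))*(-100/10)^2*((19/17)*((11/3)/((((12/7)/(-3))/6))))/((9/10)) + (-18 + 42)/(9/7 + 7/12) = -24129557.29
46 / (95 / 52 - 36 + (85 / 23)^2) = -1265368 / 564333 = -2.24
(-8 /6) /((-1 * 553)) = 4 /1659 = 0.00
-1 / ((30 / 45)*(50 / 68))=-51 / 25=-2.04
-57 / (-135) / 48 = 19 / 2160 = 0.01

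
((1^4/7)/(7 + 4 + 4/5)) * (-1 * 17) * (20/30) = -170/1239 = -0.14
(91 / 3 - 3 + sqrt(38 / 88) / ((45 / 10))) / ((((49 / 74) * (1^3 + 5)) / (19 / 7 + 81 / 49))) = 30.21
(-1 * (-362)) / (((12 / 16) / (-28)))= -40544 / 3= -13514.67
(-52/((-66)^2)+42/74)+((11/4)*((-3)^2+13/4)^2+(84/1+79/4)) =516.98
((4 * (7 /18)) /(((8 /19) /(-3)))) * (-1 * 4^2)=532 /3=177.33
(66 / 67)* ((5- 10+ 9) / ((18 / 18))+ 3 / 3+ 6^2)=2706 / 67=40.39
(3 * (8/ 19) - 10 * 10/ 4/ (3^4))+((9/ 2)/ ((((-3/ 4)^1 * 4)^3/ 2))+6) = 10190/ 1539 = 6.62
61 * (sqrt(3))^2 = 183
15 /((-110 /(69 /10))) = -207 /220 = -0.94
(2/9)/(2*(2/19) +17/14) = 532/3411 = 0.16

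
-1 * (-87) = 87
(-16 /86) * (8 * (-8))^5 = 199765920.74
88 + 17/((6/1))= 545/6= 90.83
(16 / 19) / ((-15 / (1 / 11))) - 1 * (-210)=658334 / 3135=209.99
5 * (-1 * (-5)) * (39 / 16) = 975 / 16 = 60.94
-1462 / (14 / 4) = -2924 / 7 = -417.71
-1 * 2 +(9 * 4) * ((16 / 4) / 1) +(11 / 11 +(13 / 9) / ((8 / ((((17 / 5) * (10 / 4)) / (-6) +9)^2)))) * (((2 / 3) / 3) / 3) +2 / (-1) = 19713541 / 139968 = 140.84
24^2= 576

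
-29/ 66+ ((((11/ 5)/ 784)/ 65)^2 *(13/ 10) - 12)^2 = 11815720598446073254883153/ 82304755653120000000000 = 143.56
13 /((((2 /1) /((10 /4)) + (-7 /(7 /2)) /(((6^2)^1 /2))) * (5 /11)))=1287 /31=41.52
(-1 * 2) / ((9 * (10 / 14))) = -14 / 45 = -0.31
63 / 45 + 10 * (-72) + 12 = -3533 / 5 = -706.60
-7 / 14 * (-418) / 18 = 209 / 18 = 11.61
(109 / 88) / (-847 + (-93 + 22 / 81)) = -8829 / 6698384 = -0.00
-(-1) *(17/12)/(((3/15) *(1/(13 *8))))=2210/3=736.67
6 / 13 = 0.46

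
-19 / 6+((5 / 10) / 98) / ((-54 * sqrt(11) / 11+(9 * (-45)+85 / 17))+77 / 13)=-536637328897 / 169463725620+4563 * sqrt(11) / 28243954270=-3.17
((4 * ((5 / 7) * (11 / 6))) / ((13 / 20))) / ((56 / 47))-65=-58.24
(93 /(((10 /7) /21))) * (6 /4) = 41013 /20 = 2050.65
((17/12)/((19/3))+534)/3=40601/228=178.07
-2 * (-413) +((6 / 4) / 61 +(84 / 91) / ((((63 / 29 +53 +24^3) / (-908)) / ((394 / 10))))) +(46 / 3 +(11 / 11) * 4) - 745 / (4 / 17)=-173798486551 / 74807655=-2323.27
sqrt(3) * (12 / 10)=6 * sqrt(3) / 5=2.08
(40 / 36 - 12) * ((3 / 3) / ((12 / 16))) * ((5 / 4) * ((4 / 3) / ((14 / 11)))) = -1540 / 81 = -19.01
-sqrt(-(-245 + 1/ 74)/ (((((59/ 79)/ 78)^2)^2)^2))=-720869714709768*sqrt(1341546)/ 448342357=-1862300646.25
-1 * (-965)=965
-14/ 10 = -7/ 5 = -1.40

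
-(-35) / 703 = 35 / 703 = 0.05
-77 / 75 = -1.03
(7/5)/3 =7/15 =0.47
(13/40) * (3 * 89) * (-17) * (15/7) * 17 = -3009357/56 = -53738.52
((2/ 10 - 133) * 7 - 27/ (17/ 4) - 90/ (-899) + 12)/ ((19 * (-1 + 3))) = -35298107/ 1451885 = -24.31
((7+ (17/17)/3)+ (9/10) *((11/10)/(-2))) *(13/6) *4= 53339/900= 59.27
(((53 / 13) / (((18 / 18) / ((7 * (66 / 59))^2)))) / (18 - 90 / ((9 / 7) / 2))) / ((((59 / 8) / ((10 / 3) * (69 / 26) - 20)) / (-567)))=-3720239273520 / 2117252111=-1757.11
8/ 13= 0.62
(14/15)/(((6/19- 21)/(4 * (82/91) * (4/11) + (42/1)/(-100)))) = -847001/21074625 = -0.04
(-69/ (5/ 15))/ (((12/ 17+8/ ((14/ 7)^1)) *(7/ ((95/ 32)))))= -18.66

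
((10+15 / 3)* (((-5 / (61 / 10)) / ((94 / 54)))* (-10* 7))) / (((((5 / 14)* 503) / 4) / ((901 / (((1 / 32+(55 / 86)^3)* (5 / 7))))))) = 50950595222553600 / 1074375339707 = 47423.46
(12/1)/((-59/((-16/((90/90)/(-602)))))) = -115584/59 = -1959.05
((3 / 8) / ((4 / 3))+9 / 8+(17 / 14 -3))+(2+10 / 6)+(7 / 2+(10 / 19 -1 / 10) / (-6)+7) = 875639 / 63840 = 13.72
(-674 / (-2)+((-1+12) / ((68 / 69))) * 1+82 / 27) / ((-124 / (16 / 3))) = -644801 / 42687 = -15.11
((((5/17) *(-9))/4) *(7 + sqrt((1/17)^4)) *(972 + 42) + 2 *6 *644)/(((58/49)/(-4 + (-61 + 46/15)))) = -112883613094/712385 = -158458.72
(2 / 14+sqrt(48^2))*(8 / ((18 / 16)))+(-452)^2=12892720 / 63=204646.35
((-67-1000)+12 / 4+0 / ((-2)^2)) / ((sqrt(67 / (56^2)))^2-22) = 3336704 / 68925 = 48.41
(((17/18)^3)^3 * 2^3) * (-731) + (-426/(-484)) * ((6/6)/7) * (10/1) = -73398107267722789/21001289867712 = -3494.93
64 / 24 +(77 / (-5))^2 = 17987 / 75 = 239.83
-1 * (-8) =8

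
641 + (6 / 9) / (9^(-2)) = 695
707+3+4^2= 726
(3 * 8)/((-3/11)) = -88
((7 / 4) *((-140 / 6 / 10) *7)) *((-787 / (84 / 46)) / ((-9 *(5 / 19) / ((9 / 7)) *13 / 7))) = -16852031 / 4680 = -3600.86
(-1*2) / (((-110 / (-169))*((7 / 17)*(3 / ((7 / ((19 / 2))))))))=-5746 / 3135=-1.83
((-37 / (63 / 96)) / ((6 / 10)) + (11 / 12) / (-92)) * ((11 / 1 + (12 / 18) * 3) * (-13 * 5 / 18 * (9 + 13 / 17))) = 152809506785 / 3547152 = 43079.49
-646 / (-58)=323 / 29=11.14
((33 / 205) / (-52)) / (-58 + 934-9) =-11 / 3080740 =-0.00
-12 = -12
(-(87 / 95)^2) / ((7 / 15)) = -1.80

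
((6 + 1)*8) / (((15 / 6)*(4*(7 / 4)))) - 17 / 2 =-53 / 10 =-5.30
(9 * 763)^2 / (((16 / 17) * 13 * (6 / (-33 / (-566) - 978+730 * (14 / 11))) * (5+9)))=-11610325691685 / 5180032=-2241361.77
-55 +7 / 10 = -543 / 10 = -54.30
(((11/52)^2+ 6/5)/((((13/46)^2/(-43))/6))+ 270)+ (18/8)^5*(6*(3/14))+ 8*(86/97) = -364374032007067/99291745280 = -3669.73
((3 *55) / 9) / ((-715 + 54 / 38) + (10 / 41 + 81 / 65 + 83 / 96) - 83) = -89117600 / 3860692591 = -0.02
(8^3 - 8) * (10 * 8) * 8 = 322560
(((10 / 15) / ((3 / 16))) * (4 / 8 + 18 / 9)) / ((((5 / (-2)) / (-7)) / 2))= 448 / 9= 49.78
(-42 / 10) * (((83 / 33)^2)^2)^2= -15766045624973287 / 2344014363735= -6726.09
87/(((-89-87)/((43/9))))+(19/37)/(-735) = -3769133/1595440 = -2.36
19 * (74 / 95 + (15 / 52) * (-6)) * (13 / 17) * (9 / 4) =-21159 / 680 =-31.12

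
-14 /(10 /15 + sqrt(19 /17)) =-8.12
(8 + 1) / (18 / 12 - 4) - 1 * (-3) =-3 / 5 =-0.60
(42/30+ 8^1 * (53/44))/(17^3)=607/270215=0.00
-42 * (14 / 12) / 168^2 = -1 / 576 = -0.00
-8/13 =-0.62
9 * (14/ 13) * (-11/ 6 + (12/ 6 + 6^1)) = 777/ 13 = 59.77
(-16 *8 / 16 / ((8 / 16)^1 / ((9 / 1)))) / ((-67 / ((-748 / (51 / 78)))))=-164736 / 67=-2458.75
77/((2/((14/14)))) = 38.50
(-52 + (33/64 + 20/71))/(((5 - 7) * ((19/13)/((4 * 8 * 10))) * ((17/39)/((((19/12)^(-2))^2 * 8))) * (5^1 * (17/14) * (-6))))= -22829730094080/50807075381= -449.34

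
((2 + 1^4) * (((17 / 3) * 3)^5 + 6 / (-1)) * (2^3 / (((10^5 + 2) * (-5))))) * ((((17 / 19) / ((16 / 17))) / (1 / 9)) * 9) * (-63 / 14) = 15743980449 / 666680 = 23615.50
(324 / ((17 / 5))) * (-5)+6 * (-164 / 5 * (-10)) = 25356 / 17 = 1491.53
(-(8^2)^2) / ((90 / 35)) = -14336 / 9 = -1592.89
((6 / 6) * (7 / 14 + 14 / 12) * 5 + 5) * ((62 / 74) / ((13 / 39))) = 1240 / 37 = 33.51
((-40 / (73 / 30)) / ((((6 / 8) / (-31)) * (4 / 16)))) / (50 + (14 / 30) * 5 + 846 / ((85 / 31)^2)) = 16.49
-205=-205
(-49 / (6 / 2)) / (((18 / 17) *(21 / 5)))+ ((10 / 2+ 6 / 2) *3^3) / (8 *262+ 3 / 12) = -1616369 / 452790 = -3.57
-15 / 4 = -3.75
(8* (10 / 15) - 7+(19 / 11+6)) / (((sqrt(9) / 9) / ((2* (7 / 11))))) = 2800 / 121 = 23.14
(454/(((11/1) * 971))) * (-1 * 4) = -1816/10681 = -0.17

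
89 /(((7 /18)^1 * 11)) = 1602 /77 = 20.81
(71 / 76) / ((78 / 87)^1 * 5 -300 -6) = -2059 / 664544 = -0.00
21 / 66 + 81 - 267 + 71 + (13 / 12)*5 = -14423 / 132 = -109.27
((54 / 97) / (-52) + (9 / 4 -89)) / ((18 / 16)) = -875242 / 11349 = -77.12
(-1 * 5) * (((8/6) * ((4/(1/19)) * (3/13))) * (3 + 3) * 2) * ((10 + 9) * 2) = -693120/13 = -53316.92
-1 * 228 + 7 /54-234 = -24941 /54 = -461.87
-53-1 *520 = -573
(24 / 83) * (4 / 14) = 48 / 581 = 0.08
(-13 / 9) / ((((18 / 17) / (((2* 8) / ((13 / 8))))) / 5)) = -5440 / 81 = -67.16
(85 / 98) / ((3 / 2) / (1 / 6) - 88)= -85 / 7742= -0.01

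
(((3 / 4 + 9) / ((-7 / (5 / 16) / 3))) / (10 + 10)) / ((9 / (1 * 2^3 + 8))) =-0.12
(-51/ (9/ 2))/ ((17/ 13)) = -26/ 3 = -8.67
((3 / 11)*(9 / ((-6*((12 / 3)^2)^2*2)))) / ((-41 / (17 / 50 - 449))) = -201897 / 23091200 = -0.01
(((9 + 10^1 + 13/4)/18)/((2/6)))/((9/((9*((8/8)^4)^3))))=89/24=3.71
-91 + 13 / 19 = -1716 / 19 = -90.32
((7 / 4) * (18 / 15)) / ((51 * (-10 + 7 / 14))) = -7 / 1615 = -0.00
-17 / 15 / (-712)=17 / 10680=0.00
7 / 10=0.70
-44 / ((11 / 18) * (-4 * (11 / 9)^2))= 1458 / 121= 12.05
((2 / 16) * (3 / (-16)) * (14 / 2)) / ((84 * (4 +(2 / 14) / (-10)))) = -35 / 71424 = -0.00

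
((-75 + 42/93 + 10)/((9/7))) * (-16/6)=37352/279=133.88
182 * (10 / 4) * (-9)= -4095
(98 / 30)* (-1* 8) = -392 / 15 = -26.13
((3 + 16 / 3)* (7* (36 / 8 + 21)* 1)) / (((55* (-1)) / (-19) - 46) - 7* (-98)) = 1615 / 698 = 2.31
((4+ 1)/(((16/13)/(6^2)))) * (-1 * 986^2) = -142183665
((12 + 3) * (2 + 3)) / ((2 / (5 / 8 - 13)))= -7425 / 16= -464.06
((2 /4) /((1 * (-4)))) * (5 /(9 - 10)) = 5 /8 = 0.62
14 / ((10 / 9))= 63 / 5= 12.60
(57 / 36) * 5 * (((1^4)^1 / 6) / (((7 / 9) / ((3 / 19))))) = 15 / 56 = 0.27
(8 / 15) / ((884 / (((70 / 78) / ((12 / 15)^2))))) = 0.00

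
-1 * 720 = -720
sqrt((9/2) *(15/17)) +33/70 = 33/70 +3 *sqrt(510)/34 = 2.46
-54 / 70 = -27 / 35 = -0.77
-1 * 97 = -97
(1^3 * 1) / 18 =1 / 18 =0.06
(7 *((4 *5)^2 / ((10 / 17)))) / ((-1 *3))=-1586.67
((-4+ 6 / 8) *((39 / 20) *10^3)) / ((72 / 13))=-1144.27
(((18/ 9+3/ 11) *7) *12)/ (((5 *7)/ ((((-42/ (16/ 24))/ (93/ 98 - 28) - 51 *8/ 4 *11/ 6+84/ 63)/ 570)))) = -2916170/ 1662177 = -1.75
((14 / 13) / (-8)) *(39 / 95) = -21 / 380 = -0.06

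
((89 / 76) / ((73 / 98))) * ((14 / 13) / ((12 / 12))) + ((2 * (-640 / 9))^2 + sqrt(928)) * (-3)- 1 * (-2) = -29540192497 / 486837- 12 * sqrt(58) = -60769.18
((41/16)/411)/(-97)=-41/637872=-0.00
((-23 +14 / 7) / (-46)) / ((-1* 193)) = -21 / 8878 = -0.00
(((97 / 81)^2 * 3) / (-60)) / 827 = -9409 / 108518940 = -0.00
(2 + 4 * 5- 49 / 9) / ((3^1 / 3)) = 149 / 9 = 16.56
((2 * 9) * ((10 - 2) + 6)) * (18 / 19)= 4536 / 19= 238.74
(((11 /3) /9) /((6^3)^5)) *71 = 781 /12694994583552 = 0.00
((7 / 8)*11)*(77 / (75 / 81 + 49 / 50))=4002075 / 10292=388.85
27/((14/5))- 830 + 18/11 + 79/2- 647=-109819/77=-1426.22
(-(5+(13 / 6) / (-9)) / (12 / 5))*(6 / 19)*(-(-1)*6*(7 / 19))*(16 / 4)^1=-17990 / 3249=-5.54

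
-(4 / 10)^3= -0.06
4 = 4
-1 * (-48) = 48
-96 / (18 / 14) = -74.67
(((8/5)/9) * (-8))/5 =-64/225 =-0.28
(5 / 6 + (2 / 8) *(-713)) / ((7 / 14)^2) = -709.67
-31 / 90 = -0.34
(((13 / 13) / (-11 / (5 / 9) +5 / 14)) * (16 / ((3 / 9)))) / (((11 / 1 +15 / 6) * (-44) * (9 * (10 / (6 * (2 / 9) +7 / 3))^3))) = 1694 / 74412675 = 0.00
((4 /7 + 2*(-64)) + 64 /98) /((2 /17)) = -52802 /49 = -1077.59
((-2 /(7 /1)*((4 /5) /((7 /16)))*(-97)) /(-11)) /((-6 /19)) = 117952 /8085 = 14.59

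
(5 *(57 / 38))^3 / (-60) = -225 / 32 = -7.03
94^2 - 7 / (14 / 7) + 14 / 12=26501 / 3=8833.67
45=45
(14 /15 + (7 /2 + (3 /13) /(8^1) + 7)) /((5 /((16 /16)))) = 17881 /7800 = 2.29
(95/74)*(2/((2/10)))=475/37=12.84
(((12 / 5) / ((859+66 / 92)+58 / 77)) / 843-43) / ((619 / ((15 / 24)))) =-184132037437 / 4241032183944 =-0.04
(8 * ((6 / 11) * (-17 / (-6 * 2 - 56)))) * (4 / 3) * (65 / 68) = 260 / 187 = 1.39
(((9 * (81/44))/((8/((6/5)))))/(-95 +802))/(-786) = -729/163005920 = -0.00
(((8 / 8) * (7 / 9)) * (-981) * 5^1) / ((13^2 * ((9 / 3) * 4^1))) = -3815 / 2028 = -1.88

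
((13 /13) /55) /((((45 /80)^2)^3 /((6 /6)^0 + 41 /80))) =11534336 /13286025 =0.87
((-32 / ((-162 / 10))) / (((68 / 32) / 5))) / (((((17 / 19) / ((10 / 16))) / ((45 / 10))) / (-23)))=-874000 / 2601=-336.02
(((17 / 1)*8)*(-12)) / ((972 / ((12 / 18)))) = -272 / 243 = -1.12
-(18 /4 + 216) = -441 /2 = -220.50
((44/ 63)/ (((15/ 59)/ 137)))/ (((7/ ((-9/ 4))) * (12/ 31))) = -2756303/ 8820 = -312.51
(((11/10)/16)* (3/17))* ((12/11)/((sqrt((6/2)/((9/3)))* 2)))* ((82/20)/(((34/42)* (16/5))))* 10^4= 104.74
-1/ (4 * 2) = -1/ 8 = -0.12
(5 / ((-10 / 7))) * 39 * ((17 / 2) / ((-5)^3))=4641 / 500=9.28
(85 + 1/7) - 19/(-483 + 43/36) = 10342408/121415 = 85.18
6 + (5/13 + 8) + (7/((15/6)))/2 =1026/65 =15.78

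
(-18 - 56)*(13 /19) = -962 /19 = -50.63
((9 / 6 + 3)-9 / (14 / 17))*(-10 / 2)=225 / 7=32.14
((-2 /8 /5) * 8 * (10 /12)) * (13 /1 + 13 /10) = -143 /30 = -4.77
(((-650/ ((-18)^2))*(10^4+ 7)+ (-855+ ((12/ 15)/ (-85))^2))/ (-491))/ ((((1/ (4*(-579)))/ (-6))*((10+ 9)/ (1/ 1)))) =472819535361476/ 15165455625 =31177.40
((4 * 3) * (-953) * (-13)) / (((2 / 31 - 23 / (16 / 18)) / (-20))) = 737393280 / 6401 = 115199.70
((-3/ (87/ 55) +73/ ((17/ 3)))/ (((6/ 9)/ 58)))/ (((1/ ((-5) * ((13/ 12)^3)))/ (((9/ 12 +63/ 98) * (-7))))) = 96678985/ 1632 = 59239.57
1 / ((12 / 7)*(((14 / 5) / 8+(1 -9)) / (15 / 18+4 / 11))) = -2765 / 30294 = -0.09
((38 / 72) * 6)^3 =6859 / 216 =31.75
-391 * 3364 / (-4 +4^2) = -328831 / 3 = -109610.33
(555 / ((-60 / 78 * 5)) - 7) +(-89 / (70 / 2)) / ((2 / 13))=-5874 / 35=-167.83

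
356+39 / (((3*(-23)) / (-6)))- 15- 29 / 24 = 189437 / 552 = 343.18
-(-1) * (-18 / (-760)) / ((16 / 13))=117 / 6080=0.02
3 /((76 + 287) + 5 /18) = 54 /6539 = 0.01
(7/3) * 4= 28/3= 9.33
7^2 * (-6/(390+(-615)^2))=-98/126205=-0.00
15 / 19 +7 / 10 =283 / 190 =1.49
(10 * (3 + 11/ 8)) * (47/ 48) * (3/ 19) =8225/ 1216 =6.76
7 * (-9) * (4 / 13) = -252 / 13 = -19.38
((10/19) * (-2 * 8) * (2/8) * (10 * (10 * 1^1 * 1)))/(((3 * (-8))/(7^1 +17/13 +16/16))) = 60500/741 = 81.65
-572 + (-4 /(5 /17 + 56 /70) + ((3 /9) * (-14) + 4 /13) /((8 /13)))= -216779 /372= -582.74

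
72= 72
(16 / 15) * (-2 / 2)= -1.07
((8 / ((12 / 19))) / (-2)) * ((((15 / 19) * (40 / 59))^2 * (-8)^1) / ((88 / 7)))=840000 / 727529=1.15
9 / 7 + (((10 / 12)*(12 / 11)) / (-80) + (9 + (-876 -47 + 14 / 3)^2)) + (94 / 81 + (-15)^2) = 42090895753 / 49896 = 843572.55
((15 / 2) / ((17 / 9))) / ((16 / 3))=405 / 544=0.74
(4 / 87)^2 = 16 / 7569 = 0.00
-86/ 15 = -5.73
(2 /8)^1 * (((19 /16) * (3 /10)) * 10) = 57 /64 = 0.89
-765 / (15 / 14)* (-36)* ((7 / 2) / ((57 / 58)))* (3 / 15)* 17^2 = 502658856 / 95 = 5291145.85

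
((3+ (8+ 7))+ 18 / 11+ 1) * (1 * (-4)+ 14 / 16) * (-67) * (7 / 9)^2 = 18631025 / 7128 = 2613.78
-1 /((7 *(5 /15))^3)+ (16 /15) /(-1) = -5893 /5145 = -1.15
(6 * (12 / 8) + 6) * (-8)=-120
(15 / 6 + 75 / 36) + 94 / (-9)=-211 / 36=-5.86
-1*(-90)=90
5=5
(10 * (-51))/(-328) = 255/164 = 1.55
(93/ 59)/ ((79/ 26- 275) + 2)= -2418/ 414121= -0.01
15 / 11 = 1.36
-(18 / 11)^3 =-5832 / 1331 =-4.38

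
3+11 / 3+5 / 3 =25 / 3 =8.33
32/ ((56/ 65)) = 260/ 7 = 37.14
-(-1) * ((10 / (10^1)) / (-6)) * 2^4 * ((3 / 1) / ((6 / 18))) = -24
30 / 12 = 5 / 2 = 2.50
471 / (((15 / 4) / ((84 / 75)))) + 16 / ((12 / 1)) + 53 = 73127 / 375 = 195.01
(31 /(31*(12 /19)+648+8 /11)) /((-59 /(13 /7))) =-0.00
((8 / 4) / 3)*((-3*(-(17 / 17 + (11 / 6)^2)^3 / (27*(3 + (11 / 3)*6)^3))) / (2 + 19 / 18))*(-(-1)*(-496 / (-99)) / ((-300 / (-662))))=39708972073 / 27909878906250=0.00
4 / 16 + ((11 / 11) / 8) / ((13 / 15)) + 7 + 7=1497 / 104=14.39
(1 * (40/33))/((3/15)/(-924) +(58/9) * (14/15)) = 50400/250087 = 0.20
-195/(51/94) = -6110/17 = -359.41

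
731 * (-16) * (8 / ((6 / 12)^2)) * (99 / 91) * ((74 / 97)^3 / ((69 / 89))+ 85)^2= -119558097591092904663552512 / 40098439345277131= -2981614734.72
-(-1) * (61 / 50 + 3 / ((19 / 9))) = 2509 / 950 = 2.64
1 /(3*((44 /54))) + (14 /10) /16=437 /880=0.50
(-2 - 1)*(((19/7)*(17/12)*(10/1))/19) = -85/14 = -6.07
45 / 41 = 1.10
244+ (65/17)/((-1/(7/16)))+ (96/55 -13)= 3456847/14960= 231.07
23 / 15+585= 8798 / 15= 586.53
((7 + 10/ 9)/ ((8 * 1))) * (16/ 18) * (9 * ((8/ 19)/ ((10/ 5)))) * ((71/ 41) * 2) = 41464/ 7011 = 5.91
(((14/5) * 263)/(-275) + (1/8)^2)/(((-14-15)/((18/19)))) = 2108457/24244000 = 0.09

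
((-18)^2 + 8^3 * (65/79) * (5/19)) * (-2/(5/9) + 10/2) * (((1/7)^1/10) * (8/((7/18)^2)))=845930304/1838725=460.06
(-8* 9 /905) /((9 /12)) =-0.11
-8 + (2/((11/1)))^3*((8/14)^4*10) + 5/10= -47895005/6391462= -7.49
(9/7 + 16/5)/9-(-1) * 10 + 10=6457/315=20.50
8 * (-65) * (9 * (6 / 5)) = -5616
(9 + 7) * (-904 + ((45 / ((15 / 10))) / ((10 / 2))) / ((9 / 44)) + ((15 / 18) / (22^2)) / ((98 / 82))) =-82974242 / 5929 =-13994.64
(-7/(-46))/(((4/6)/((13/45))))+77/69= 1631/1380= 1.18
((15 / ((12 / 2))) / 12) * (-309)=-515 / 8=-64.38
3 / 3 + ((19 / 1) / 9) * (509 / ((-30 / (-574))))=2775712 / 135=20560.83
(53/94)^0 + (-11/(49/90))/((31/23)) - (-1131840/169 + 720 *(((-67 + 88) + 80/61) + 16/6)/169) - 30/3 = 102833088531/15659371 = 6566.87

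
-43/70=-0.61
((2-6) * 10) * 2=-80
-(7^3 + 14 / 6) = -1036 / 3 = -345.33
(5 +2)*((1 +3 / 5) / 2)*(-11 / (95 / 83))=-25564 / 475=-53.82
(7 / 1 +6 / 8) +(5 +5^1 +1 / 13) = 927 / 52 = 17.83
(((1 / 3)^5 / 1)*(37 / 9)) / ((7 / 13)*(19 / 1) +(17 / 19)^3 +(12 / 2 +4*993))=3299179 / 777877500654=0.00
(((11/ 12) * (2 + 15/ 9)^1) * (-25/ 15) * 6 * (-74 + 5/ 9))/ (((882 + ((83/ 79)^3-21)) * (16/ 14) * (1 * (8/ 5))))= 6900906645325/ 4407212498688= 1.57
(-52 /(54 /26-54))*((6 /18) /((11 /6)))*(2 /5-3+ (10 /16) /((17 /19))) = -72839 /210375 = -0.35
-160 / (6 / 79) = -6320 / 3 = -2106.67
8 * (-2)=-16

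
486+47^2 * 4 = 9322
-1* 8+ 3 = -5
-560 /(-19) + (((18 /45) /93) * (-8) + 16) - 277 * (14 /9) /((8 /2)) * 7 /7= -3301619 /53010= -62.28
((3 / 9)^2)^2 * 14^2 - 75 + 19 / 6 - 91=-25987 / 162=-160.41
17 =17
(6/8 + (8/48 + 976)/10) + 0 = 2951/30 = 98.37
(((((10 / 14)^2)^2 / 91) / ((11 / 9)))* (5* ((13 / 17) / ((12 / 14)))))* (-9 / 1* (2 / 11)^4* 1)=-675000 / 6573618667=-0.00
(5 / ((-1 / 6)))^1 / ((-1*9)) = 10 / 3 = 3.33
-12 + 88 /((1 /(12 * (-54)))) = -57036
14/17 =0.82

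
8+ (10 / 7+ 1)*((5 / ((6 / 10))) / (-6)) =583 / 126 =4.63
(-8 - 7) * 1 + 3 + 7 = -5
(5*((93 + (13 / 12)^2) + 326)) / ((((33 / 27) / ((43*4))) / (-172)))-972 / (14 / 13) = -3915650573 / 77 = -50852604.84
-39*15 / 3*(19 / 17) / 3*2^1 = -2470 / 17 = -145.29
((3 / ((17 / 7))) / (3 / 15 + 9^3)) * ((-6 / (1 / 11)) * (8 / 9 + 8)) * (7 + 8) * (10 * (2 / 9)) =-3080000 / 92973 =-33.13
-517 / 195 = -2.65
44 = 44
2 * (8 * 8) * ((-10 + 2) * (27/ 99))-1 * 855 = -12477/ 11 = -1134.27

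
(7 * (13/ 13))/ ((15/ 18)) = 42/ 5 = 8.40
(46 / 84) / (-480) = -23 / 20160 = -0.00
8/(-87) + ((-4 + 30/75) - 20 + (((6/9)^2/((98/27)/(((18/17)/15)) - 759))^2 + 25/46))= -380391608957209/16432685216490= -23.15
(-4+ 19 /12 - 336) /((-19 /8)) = 8122 /57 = 142.49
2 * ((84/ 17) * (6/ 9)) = 112/ 17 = 6.59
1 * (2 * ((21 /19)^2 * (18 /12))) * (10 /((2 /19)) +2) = 128331 /361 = 355.49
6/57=2/19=0.11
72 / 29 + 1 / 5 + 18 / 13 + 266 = 509077 / 1885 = 270.07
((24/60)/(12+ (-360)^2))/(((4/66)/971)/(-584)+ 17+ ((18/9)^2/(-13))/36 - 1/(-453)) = 9183459714/50568314787677575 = 0.00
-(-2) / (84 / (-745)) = -745 / 42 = -17.74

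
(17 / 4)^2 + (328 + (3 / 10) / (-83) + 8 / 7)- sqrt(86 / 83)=16137937 / 46480- sqrt(7138) / 83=346.18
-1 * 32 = -32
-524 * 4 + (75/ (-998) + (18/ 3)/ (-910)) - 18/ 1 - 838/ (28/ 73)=-4298.87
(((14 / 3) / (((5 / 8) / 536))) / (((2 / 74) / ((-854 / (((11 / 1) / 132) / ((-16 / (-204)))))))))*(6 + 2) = -242802065408 / 255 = -952164962.38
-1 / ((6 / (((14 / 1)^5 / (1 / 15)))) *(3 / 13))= -17479280 / 3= -5826426.67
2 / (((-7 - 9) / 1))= -1 / 8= -0.12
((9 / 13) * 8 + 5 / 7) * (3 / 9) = 569 / 273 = 2.08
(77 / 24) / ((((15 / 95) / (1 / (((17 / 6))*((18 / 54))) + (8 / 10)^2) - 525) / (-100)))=528143 / 864081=0.61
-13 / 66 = -0.20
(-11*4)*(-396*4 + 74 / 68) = 1184018 / 17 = 69648.12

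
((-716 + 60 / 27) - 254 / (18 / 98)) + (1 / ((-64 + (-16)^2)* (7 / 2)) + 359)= -389237 / 224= -1737.67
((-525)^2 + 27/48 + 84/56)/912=77369/256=302.22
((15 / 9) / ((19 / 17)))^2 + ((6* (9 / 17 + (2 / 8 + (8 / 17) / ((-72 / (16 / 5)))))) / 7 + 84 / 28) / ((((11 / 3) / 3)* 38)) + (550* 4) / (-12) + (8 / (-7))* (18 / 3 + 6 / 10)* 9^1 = -21172560349 / 85058820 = -248.92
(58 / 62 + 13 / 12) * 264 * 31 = 16522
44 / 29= 1.52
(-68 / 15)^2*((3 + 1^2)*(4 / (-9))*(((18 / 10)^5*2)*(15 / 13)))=-323606016 / 203125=-1593.14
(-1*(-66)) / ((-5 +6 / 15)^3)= -8250 / 12167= -0.68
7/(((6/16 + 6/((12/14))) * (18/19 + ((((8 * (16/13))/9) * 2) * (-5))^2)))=1040364/132227437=0.01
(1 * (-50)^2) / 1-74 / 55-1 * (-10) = 137976 / 55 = 2508.65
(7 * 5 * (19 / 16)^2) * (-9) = -113715 / 256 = -444.20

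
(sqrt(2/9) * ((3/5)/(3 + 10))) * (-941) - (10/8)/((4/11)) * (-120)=825/2 - 941 * sqrt(2)/65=392.03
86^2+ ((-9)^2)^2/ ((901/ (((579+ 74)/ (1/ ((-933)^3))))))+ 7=-3861920759150.74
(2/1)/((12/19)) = 19/6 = 3.17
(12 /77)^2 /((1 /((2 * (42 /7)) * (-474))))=-819072 /5929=-138.15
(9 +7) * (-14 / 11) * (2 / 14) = -32 / 11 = -2.91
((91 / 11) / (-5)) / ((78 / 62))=-1.32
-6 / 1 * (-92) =552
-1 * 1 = -1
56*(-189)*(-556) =5884704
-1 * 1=-1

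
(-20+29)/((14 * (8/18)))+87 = 4953/56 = 88.45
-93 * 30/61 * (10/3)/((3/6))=-18600/61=-304.92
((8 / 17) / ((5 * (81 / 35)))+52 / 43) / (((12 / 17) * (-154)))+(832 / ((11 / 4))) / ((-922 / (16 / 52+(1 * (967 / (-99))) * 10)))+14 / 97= 25394714560459 / 791517998502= 32.08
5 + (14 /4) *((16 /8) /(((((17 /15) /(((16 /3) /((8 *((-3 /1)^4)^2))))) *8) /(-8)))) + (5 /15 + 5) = 1152479 /111537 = 10.33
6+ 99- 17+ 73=161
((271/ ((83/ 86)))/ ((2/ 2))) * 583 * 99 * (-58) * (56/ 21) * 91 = -18932571674016/ 83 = -228103273180.92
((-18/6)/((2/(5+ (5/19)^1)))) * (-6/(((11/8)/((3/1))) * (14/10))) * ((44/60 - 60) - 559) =-66772800/1463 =-45641.01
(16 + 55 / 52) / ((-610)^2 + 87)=887 / 19353724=0.00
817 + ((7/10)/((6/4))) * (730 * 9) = 3883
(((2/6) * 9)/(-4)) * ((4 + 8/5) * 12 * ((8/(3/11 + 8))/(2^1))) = -1584/65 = -24.37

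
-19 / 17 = -1.12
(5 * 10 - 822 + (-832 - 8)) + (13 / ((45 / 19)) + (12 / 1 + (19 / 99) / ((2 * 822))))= -1297581157 / 813780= -1594.51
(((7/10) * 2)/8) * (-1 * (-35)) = 49/8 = 6.12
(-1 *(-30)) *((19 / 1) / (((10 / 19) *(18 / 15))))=902.50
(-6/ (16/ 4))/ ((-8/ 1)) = 3/ 16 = 0.19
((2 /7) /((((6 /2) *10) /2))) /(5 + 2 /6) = 1 /280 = 0.00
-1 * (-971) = 971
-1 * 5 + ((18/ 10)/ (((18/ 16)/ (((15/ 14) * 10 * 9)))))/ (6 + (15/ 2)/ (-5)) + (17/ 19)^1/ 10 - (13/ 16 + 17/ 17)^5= 6843493787/ 697303040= 9.81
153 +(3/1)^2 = 162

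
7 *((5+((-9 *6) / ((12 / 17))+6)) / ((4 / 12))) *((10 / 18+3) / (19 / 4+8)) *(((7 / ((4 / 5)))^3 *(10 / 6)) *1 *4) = -786327500 / 459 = -1713131.81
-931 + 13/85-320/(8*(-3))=-233966/255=-917.51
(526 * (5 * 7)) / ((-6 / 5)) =-46025 / 3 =-15341.67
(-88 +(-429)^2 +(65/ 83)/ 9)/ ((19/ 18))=274825912/ 1577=174271.35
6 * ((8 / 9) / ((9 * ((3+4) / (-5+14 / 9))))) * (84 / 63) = -1984 / 5103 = -0.39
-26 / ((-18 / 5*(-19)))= -65 / 171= -0.38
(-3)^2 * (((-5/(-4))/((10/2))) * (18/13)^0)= 9/4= 2.25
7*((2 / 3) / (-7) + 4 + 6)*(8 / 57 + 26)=309920 / 171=1812.40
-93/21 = -31/7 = -4.43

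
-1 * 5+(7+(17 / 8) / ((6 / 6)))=33 / 8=4.12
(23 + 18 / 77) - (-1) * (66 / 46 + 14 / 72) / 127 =188227957 / 8097012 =23.25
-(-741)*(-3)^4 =60021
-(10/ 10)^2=-1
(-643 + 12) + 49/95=-59896/95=-630.48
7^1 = 7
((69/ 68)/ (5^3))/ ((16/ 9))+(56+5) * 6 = 49776621/ 136000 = 366.00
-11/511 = -0.02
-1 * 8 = -8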